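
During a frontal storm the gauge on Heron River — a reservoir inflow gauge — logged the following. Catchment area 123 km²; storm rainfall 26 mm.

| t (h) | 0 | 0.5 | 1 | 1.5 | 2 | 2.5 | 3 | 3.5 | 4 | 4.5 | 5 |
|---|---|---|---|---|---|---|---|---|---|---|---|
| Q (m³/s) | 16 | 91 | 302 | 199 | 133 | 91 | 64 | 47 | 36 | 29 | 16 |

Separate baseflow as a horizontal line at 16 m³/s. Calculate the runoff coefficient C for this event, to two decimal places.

C ≈ 0.48

ΣQ_DR = 848.0 m³/s; V = ΣQ_DR·Δt = 1.526 × 10^6 m³.
Runoff depth d = V / A = 12.41 mm.
C = d / P = 12.41 / 26 = 0.48.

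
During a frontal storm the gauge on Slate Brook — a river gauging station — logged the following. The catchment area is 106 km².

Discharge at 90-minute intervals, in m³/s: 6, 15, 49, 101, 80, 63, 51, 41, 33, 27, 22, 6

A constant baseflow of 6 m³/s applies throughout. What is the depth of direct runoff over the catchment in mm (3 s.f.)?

d ≈ 21.5 mm

Direct runoff: 0.0, 9.0, 43.0, 95.0, 74.0, 57.0, 45.0, 35.0, 27.0, 21.0, 16.0, 0.0 m³/s; ΣQ_DR = 422.0 m³/s.
V = ΣQ_DR · Δt = 422.0 × 5400 s = 2.279 × 10^6 m³.
Over A = 106 km², depth = V / A = 21.5 mm.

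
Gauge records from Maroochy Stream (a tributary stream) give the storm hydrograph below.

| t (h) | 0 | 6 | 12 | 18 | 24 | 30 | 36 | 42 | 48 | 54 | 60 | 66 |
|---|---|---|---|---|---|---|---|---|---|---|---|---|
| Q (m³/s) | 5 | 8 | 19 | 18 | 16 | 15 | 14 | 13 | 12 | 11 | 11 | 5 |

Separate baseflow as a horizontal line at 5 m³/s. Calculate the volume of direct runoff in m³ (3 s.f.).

V ≈ 1.88 × 10^6 m³

Direct-runoff ordinates (Q − Q_b): 0.0, 3.0, 14.0, 13.0, 11.0, 10.0, 9.0, 8.0, 7.0, 6.0, 6.0, 0.0 m³/s.
ΣQ_DR = 87.00 m³/s.
With Δt = 6 h = 21600 s, V = ΣQ_DR · Δt = 87.00 × 21600 = 1.88 × 10^6 m³.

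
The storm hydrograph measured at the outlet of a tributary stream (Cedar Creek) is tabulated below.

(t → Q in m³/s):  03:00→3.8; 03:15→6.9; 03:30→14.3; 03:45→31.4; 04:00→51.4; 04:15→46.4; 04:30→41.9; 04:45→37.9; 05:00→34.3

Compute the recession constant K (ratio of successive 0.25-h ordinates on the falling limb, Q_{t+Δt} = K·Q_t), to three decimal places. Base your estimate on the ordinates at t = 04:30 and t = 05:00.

K ≈ 0.905

Using the recession-limb readings at t = 04:30 and t = 05:00: Q falls from 41.9 to 34.3 m³/s over 2 intervals.
K = (Q₂/Q₁)^(1/2) = (34.3/41.9)^(1/2) = 0.905.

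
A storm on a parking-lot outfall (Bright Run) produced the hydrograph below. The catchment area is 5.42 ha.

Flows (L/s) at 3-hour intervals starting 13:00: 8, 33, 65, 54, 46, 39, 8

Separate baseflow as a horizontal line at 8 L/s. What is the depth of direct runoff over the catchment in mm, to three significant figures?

Direct runoff: 0.0, 25.0, 57.0, 46.0, 38.0, 31.0, 0.0 L/s; ΣQ_DR = 197.0 L/s.
V = ΣQ_DR · Δt = 197.0 × 10800 s = 2.128 × 10^6 L.
Over A = 5.42 ha, depth = V / A = 39.3 mm.

d ≈ 39.3 mm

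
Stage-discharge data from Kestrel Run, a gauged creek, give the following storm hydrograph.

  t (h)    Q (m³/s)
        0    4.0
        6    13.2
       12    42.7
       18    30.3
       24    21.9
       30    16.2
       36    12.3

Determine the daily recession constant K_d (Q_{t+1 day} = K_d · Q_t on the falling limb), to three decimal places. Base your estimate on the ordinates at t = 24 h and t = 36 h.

K_d ≈ 0.315

Between t = 24 h and t = 36 h the flow falls from 21.9 to 12.3 m³/s over 2×6 h = 12 h.
Per-interval ratio K = (12.3/21.9)^(1/2) = 0.7494; K_d = K^(24/6) = 0.315.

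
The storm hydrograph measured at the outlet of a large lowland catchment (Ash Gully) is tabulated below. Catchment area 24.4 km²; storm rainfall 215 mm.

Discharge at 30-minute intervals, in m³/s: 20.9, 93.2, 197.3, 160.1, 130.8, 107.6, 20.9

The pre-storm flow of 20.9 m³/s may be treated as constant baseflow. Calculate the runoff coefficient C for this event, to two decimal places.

C ≈ 0.20

ΣQ_DR = 584.5 m³/s; V = ΣQ_DR·Δt = 1.052 × 10^6 m³.
Runoff depth d = V / A = 43.12 mm.
C = d / P = 43.12 / 215 = 0.20.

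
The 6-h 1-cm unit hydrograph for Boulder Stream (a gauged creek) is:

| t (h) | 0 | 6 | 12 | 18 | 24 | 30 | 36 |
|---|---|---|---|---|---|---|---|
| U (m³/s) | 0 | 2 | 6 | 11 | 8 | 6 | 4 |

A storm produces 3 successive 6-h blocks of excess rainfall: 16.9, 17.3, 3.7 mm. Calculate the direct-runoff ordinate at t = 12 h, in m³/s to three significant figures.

By discrete convolution, Q_j = Σ (P_i / 10 mm) · U_{j−i}.
At t = 12 h (j=2): Q = (16.9/10)·6 + (17.3/10)·2 + (3.7/10)·0 = 13.6 m³/s.

Q ≈ 13.6 m³/s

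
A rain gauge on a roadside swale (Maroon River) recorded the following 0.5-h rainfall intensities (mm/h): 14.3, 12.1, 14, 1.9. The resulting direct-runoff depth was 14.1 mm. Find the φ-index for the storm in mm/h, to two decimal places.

Only the 3 blocks with intensity above φ contribute runoff: 14.3, 12.1, 14 mm/h.
Σ(I−φ)·Δt = d  ⇒  (14.3+12.1+14 − 3φ)·0.5 = 14.1
φ = (40.40 − 14.1/0.5) / 3 = 4.07 mm/h.

φ ≈ 4.07 mm/h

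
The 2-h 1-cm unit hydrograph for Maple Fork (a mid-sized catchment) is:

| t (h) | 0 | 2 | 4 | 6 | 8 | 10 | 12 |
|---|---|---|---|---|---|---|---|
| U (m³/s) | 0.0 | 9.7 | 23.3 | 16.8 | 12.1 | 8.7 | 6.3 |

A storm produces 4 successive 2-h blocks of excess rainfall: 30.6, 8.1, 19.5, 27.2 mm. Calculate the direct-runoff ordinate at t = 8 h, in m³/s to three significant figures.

By discrete convolution, Q_j = Σ (P_i / 10 mm) · U_{j−i}.
At t = 8 h (j=4): Q = (30.6/10)·12.1 + (8.1/10)·16.8 + (19.5/10)·23.3 + (27.2/10)·9.7 = 122 m³/s.

Q ≈ 122 m³/s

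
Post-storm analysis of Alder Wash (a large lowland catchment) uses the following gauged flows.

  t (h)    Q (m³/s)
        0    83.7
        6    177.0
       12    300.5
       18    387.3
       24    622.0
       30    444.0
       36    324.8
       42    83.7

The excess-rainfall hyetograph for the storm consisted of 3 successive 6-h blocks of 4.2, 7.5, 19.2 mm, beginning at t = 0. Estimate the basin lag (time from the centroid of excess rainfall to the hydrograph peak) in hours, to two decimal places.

t_L ≈ 12.09 h

Centroid of excess rainfall: t_c = Σ P_i·t̄_i / ΣP_i = 11.9126 h (block centres at 3, 9, 15 h).
Hydrograph peak occurs at t = 24 h, so basin lag t_L = 24 − 11.9126 = 12.09 h.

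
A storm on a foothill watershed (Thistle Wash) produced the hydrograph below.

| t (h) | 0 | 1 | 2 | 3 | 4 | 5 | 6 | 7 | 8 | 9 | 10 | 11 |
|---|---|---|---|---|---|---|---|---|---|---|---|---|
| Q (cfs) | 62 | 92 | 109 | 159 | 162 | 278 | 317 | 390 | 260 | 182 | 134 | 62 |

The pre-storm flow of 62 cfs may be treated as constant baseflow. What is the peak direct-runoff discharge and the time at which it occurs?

Q_p = 328.0 cfs at t = 7 h

Subtracting baseflow gives direct-runoff ordinates: 0.0, 30.0, 47.0, 97.0, 100.0, 216.0, 255.0, 328.0, 198.0, 120.0, 72.0, 0.0 cfs.
The maximum is 328.0 cfs, occurring at the reading for t = 7 h.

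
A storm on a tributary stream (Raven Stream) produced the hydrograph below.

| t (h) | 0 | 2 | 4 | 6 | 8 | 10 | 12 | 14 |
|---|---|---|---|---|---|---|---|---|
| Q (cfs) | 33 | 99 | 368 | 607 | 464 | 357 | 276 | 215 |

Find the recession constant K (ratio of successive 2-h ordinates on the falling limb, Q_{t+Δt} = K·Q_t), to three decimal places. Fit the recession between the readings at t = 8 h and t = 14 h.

Using the recession-limb readings at t = 8 h and t = 14 h: Q falls from 464 to 215 cfs over 3 intervals.
K = (Q₂/Q₁)^(1/3) = (215/464)^(1/3) = 0.774.

K ≈ 0.774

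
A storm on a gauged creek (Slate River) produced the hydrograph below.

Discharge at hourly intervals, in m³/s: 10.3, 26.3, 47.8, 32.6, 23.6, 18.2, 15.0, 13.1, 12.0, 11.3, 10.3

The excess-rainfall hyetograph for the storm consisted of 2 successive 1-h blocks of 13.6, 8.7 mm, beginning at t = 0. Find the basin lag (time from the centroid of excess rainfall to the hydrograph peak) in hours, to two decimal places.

t_L ≈ 1.11 h

Centroid of excess rainfall: t_c = Σ P_i·t̄_i / ΣP_i = 0.8901 h (block centres at 0.5, 1.5 h).
Hydrograph peak occurs at t = 2 h, so basin lag t_L = 2 − 0.8901 = 1.11 h.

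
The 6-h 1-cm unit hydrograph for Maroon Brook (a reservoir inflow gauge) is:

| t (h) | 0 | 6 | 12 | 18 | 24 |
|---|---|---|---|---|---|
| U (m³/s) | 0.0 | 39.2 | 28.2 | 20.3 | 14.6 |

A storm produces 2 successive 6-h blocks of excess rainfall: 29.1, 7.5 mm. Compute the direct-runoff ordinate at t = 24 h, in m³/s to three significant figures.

By discrete convolution, Q_j = Σ (P_i / 10 mm) · U_{j−i}.
At t = 24 h (j=4): Q = (29.1/10)·14.6 + (7.5/10)·20.3 = 57.7 m³/s.

Q ≈ 57.7 m³/s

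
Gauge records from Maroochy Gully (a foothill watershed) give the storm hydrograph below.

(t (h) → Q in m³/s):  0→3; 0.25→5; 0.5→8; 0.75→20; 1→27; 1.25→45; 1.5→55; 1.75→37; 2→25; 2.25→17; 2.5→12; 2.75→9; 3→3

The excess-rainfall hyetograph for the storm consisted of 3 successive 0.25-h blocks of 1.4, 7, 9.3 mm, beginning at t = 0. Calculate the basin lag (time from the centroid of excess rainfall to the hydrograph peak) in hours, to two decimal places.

Centroid of excess rainfall: t_c = Σ P_i·t̄_i / ΣP_i = 0.4866 h (block centres at 0.125, 0.375, 0.625 h).
Hydrograph peak occurs at t = 1.5 h, so basin lag t_L = 1.5 − 0.4866 = 1.01 h.

t_L ≈ 1.01 h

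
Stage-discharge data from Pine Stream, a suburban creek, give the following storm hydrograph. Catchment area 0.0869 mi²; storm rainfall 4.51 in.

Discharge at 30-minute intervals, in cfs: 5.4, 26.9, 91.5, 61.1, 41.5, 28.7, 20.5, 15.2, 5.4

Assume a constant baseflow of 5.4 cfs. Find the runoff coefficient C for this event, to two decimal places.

ΣQ_DR = 247.6 cfs; V = ΣQ_DR·Δt = 4.457 × 10^5 ft³.
Runoff depth d = V / A = 2.208 in.
C = d / P = 2.208 / 4.51 = 0.49.

C ≈ 0.49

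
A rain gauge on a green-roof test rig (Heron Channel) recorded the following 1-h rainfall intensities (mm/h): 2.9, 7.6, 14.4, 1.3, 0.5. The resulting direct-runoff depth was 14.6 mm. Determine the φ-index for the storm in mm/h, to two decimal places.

φ ≈ 3.70 mm/h

Only the 2 blocks with intensity above φ contribute runoff: 7.6, 14.4 mm/h.
Σ(I−φ)·Δt = d  ⇒  (7.6+14.4 − 2φ)·1 = 14.6
φ = (22.00 − 14.6/1) / 2 = 3.70 mm/h.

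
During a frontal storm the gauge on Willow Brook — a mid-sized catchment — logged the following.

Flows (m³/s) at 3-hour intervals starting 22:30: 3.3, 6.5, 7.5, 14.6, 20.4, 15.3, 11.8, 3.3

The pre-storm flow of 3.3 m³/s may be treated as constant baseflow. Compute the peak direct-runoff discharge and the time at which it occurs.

Subtracting baseflow gives direct-runoff ordinates: 0.0, 3.2, 4.2, 11.3, 17.1, 12.0, 8.5, 0.0 m³/s.
The maximum is 17.1 m³/s, occurring at the reading for t = 10:30.

Q_p = 17.1 m³/s at t = 10:30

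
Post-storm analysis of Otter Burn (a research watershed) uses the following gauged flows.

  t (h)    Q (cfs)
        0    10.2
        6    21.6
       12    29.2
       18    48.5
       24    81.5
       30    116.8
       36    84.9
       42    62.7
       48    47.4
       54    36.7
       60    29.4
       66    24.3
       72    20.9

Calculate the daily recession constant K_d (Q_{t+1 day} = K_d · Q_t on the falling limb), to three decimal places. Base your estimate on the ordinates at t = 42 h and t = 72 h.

Between t = 42 h and t = 72 h the flow falls from 62.7 to 20.9 cfs over 5×6 h = 30 h.
Per-interval ratio K = (20.9/62.7)^(1/5) = 0.8027; K_d = K^(24/6) = 0.415.

K_d ≈ 0.415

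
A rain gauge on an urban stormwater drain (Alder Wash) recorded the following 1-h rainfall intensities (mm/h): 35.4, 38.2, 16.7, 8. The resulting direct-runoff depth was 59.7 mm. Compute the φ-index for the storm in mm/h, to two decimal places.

Only the 3 blocks with intensity above φ contribute runoff: 35.4, 38.2, 16.7 mm/h.
Σ(I−φ)·Δt = d  ⇒  (35.4+38.2+16.7 − 3φ)·1 = 59.7
φ = (90.30 − 59.7/1) / 3 = 10.20 mm/h.

φ ≈ 10.20 mm/h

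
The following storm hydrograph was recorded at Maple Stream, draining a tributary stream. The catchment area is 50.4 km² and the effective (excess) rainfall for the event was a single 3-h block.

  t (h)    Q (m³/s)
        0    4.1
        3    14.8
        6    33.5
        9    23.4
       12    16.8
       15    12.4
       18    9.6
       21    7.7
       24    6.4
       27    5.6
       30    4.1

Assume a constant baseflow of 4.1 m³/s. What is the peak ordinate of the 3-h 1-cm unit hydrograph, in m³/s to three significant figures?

U_p ≈ 14.7 m³/s

Direct runoff: 0.0, 10.7, 29.4, 19.3, 12.7, 8.3, 5.5, 3.6, 2.3, 1.5, 0.0 m³/s; ΣQ_DR = 93.30 m³/s, peak = 29.4 m³/s.
Runoff depth d = ΣQ_DR·Δt / A = 93.30 × 10800 / (50.4 km²) = 19.99 mm.
The 1-cm UH is the DRH scaled by (10 mm)/d, so U_p = 29.4 × 10/19.99 = 14.7 m³/s.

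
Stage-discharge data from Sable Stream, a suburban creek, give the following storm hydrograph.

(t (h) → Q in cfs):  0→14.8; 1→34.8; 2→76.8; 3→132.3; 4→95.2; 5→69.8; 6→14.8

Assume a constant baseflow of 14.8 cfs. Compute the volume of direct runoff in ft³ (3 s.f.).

Direct-runoff ordinates (Q − Q_b): 0.0, 20.0, 62.0, 117.5, 80.4, 55.0, 0.0 cfs.
ΣQ_DR = 334.9 cfs.
With Δt = 1 h = 3600 s, V = ΣQ_DR · Δt = 334.9 × 3600 = 1.21 × 10^6 ft³.

V ≈ 1.21 × 10^6 ft³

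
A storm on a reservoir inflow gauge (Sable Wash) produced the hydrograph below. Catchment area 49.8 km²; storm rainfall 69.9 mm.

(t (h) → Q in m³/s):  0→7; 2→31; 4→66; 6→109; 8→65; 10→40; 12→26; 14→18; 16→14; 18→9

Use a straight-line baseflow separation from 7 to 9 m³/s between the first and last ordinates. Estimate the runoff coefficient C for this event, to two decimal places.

ΣQ_DR = 305.0 m³/s; V = ΣQ_DR·Δt = 2.196 × 10^6 m³.
Runoff depth d = V / A = 44.10 mm.
C = d / P = 44.10 / 69.9 = 0.63.

C ≈ 0.63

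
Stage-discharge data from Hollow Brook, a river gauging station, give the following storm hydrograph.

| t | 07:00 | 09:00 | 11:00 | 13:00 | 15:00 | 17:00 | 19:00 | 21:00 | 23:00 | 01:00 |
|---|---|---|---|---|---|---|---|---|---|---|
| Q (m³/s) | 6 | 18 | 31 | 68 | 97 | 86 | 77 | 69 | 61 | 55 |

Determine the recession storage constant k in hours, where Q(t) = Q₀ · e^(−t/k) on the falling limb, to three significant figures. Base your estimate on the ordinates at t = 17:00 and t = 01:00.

On the falling limb, Q drops from 86 to 55 m³/s between t = 17:00 and t = 01:00 (Δt = 8 h).
k = −Δt / ln(Q₂/Q₁) = −8 / ln(55/86) = 17.9 h.

k ≈ 17.9 h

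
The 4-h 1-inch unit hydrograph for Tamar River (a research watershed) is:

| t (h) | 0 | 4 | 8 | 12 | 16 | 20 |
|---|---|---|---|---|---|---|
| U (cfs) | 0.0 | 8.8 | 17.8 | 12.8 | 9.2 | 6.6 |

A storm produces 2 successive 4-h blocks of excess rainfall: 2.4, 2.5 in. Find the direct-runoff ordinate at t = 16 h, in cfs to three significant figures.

Q ≈ 54.1 cfs

By discrete convolution, Q_j = Σ (P_i / 1 in) · U_{j−i}.
At t = 16 h (j=4): Q = (2.4/1)·9.2 + (2.5/1)·12.8 = 54.1 cfs.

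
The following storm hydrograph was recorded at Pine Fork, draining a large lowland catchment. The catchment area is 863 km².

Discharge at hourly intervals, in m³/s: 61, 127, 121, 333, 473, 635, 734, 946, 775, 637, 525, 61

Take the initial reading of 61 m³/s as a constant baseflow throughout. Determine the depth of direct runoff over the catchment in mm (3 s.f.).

d ≈ 19.6 mm

Direct runoff: 0.0, 66.0, 60.0, 272.0, 412.0, 574.0, 673.0, 885.0, 714.0, 576.0, 464.0, 0.0 m³/s; ΣQ_DR = 4696 m³/s.
V = ΣQ_DR · Δt = 4696 × 3600 s = 1.691 × 10^7 m³.
Over A = 863 km², depth = V / A = 19.6 mm.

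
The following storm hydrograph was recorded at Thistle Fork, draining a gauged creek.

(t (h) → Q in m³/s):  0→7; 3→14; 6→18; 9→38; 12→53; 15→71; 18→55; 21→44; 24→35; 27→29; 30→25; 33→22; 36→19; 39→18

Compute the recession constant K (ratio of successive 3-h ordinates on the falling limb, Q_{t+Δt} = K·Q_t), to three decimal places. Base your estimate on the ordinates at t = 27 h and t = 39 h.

K ≈ 0.888

Using the recession-limb readings at t = 27 h and t = 39 h: Q falls from 29 to 18 m³/s over 4 intervals.
K = (Q₂/Q₁)^(1/4) = (18/29)^(1/4) = 0.888.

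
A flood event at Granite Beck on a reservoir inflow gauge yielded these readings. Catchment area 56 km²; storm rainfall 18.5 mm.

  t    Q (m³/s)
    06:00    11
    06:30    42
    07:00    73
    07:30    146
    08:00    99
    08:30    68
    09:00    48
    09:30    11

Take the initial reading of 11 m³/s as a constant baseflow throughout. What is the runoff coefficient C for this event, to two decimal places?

ΣQ_DR = 410.0 m³/s; V = ΣQ_DR·Δt = 7.380 × 10^5 m³.
Runoff depth d = V / A = 13.18 mm.
C = d / P = 13.18 / 18.5 = 0.71.

C ≈ 0.71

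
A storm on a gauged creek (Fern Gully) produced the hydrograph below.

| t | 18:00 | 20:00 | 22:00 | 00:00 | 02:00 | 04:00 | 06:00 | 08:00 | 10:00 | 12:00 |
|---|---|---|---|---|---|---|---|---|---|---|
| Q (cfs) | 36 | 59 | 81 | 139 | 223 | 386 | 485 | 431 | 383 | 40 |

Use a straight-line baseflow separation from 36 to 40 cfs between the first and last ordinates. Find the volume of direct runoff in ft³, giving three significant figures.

V ≈ 1.36 × 10^7 ft³

Direct-runoff ordinates (Q − Q_b): 0.00, 22.56, 44.11, 101.67, 185.22, 347.78, 446.33, 391.89, 343.44, 0.00 cfs.
ΣQ_DR = 1883 cfs.
With Δt = 2 h = 7200 s, V = ΣQ_DR · Δt = 1883 × 7200 = 1.36 × 10^7 ft³.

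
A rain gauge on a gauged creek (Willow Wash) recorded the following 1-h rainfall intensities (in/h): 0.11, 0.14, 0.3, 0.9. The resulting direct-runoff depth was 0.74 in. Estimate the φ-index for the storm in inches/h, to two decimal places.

Only the 2 blocks with intensity above φ contribute runoff: 0.3, 0.9 in/h.
Σ(I−φ)·Δt = d  ⇒  (0.3+0.9 − 2φ)·1 = 0.74
φ = (1.200 − 0.74/1) / 2 = 0.23 in/h.

φ ≈ 0.23 in/h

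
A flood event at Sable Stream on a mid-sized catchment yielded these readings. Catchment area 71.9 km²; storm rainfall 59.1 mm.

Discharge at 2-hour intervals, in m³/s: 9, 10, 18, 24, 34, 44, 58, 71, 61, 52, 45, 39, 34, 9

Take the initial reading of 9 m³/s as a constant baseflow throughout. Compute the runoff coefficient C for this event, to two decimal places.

ΣQ_DR = 382.0 m³/s; V = ΣQ_DR·Δt = 2.750 × 10^6 m³.
Runoff depth d = V / A = 38.25 mm.
C = d / P = 38.25 / 59.1 = 0.65.

C ≈ 0.65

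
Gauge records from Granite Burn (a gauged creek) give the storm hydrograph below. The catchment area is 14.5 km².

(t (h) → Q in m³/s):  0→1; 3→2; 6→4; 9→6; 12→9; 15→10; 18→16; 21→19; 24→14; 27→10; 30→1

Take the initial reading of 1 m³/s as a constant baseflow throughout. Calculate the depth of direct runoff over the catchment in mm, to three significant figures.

Direct runoff: 0.0, 1.0, 3.0, 5.0, 8.0, 9.0, 15.0, 18.0, 13.0, 9.0, 0.0 m³/s; ΣQ_DR = 81.00 m³/s.
V = ΣQ_DR · Δt = 81.00 × 10800 s = 8.748 × 10^5 m³.
Over A = 14.5 km², depth = V / A = 60.3 mm.

d ≈ 60.3 mm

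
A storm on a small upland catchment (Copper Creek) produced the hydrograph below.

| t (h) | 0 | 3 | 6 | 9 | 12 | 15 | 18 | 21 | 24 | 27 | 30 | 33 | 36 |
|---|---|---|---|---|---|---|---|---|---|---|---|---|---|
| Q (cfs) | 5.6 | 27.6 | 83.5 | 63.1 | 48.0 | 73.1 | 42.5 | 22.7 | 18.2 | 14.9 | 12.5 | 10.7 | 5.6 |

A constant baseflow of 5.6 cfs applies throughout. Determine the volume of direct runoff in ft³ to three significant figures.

V ≈ 3.84 × 10^6 ft³

Direct-runoff ordinates (Q − Q_b): 0.0, 22.0, 77.9, 57.5, 42.4, 67.5, 36.9, 17.1, 12.6, 9.3, 6.9, 5.1, 0.0 cfs.
ΣQ_DR = 355.2 cfs.
With Δt = 3 h = 10800 s, V = ΣQ_DR · Δt = 355.2 × 10800 = 3.84 × 10^6 ft³.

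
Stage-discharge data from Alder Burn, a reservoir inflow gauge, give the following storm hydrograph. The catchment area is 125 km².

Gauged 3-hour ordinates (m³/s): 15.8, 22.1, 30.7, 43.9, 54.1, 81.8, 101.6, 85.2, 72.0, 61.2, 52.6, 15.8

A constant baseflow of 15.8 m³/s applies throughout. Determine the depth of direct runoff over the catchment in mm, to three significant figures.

Direct runoff: 0.0, 6.3, 14.9, 28.1, 38.3, 66.0, 85.8, 69.4, 56.2, 45.4, 36.8, 0.0 m³/s; ΣQ_DR = 447.2 m³/s.
V = ΣQ_DR · Δt = 447.2 × 10800 s = 4.830 × 10^6 m³.
Over A = 125 km², depth = V / A = 38.6 mm.

d ≈ 38.6 mm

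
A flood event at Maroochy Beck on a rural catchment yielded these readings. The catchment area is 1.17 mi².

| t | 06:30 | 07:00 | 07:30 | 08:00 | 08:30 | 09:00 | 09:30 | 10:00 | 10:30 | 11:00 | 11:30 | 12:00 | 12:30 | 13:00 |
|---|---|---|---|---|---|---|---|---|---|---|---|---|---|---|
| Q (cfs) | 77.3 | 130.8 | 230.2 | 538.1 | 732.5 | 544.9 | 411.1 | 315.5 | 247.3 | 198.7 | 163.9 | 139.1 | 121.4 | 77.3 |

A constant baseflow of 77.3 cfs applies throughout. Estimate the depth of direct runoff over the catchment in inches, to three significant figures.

d ≈ 1.88 in

Direct runoff: 0.0, 53.5, 152.9, 460.8, 655.2, 467.6, 333.8, 238.2, 170.0, 121.4, 86.6, 61.8, 44.1, 0.0 cfs; ΣQ_DR = 2846 cfs.
V = ΣQ_DR · Δt = 2846 × 1800 s = 5.123 × 10^6 ft³.
Over A = 1.17 mi², depth = V / A = 1.88 in.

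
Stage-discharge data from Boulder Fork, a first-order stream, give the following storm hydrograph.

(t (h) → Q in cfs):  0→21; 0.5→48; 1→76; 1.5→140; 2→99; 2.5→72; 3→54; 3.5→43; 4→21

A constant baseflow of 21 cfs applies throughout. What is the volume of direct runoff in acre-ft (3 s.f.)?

V ≈ 15.9 acre-ft

Direct-runoff ordinates (Q − Q_b): 0.0, 27.0, 55.0, 119.0, 78.0, 51.0, 33.0, 22.0, 0.0 cfs.
ΣQ_DR = 385.0 cfs.
With Δt = 0.5 h = 1800 s, V = ΣQ_DR · Δt = 385.0 × 1800 = 6.93 × 10^5 ft³ = 15.9 acre-ft.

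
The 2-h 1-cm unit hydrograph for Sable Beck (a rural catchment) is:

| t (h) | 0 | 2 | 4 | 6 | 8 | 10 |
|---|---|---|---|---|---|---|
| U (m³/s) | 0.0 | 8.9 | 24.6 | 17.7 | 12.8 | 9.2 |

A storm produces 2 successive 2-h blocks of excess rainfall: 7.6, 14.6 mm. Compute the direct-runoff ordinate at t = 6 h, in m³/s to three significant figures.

Q ≈ 49.4 m³/s

By discrete convolution, Q_j = Σ (P_i / 10 mm) · U_{j−i}.
At t = 6 h (j=3): Q = (7.6/10)·17.7 + (14.6/10)·24.6 = 49.4 m³/s.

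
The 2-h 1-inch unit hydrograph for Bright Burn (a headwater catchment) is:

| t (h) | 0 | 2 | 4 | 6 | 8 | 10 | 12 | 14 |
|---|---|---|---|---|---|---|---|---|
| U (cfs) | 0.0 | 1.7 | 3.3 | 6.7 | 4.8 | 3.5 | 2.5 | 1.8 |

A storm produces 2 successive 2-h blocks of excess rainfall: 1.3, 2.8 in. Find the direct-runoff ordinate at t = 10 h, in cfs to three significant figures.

Q ≈ 18.0 cfs

By discrete convolution, Q_j = Σ (P_i / 1 in) · U_{j−i}.
At t = 10 h (j=5): Q = (1.3/1)·3.5 + (2.8/1)·4.8 = 18.0 cfs.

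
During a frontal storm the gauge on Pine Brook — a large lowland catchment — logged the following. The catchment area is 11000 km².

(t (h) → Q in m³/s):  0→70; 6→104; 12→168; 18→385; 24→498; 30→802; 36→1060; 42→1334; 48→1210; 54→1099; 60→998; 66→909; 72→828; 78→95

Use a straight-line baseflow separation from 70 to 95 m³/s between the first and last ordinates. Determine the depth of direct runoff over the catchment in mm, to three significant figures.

d ≈ 16.5 mm

Direct runoff: 0.00, 32.08, 94.15, 309.23, 420.31, 722.38, 978.46, 1250.54, 1124.62, 1011.69, 908.77, 817.85, 734.92, 0.00 m³/s; ΣQ_DR = 8405 m³/s.
V = ΣQ_DR · Δt = 8405 × 21600 s = 1.815 × 10^8 m³.
Over A = 11000 km², depth = V / A = 16.5 mm.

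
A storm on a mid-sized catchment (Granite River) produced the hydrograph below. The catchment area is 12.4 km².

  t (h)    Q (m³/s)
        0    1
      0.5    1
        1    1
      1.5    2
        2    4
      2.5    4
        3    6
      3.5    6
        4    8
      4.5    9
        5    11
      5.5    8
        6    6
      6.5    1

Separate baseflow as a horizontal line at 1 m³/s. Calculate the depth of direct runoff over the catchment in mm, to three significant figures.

d ≈ 7.84 mm

Direct runoff: 0.0, 0.0, 0.0, 1.0, 3.0, 3.0, 5.0, 5.0, 7.0, 8.0, 10.0, 7.0, 5.0, 0.0 m³/s; ΣQ_DR = 54.00 m³/s.
V = ΣQ_DR · Δt = 54.00 × 1800 s = 97200 m³.
Over A = 12.4 km², depth = V / A = 7.84 mm.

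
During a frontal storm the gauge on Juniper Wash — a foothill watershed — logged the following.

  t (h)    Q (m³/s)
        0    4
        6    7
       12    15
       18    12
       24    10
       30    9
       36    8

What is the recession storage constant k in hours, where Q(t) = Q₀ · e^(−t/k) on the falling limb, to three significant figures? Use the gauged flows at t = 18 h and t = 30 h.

k ≈ 41.7 h

On the falling limb, Q drops from 12 to 9 m³/s between t = 18 h and t = 30 h (Δt = 12 h).
k = −Δt / ln(Q₂/Q₁) = −12 / ln(9/12) = 41.7 h.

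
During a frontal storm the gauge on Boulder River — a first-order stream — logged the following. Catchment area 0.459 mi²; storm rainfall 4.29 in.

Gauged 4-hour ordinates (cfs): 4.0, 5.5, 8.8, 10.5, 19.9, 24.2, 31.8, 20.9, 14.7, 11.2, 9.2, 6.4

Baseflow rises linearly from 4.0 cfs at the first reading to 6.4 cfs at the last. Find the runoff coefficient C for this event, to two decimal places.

ΣQ_DR = 104.7 cfs; V = ΣQ_DR·Δt = 1.508 × 10^6 ft³.
Runoff depth d = V / A = 1.414 in.
C = d / P = 1.414 / 4.29 = 0.33.

C ≈ 0.33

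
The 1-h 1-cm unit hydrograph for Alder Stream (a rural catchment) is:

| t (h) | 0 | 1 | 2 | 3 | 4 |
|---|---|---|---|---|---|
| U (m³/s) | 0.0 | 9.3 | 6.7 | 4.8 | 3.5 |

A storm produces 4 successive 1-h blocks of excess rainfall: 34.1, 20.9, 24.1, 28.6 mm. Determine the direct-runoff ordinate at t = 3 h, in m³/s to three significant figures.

Q ≈ 52.8 m³/s

By discrete convolution, Q_j = Σ (P_i / 10 mm) · U_{j−i}.
At t = 3 h (j=3): Q = (34.1/10)·4.8 + (20.9/10)·6.7 + (24.1/10)·9.3 + (28.6/10)·0.0 = 52.8 m³/s.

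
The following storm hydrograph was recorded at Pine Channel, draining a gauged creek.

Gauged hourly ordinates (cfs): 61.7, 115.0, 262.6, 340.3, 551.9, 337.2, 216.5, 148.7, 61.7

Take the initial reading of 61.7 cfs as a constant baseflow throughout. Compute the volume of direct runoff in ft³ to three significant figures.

Direct-runoff ordinates (Q − Q_b): 0.0, 53.3, 200.9, 278.6, 490.2, 275.5, 154.8, 87.0, 0.0 cfs.
ΣQ_DR = 1540 cfs.
With Δt = 1 h = 3600 s, V = ΣQ_DR · Δt = 1540 × 3600 = 5.55 × 10^6 ft³.

V ≈ 5.55 × 10^6 ft³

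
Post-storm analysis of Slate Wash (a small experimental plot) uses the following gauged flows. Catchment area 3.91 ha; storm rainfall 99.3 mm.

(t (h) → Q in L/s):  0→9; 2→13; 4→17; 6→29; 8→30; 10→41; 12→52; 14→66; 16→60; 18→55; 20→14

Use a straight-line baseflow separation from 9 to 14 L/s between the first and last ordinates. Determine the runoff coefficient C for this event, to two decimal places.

ΣQ_DR = 259.5 L/s; V = ΣQ_DR·Δt = 1.868 × 10^6 L.
Runoff depth d = V / A = 47.79 mm.
C = d / P = 47.79 / 99.3 = 0.48.

C ≈ 0.48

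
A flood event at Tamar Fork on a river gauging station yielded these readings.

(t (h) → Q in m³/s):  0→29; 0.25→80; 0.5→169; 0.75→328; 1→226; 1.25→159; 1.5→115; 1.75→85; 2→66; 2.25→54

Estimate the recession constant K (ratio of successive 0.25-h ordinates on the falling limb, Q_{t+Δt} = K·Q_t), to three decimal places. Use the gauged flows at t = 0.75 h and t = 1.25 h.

K ≈ 0.696

Using the recession-limb readings at t = 0.75 h and t = 1.25 h: Q falls from 328 to 159 m³/s over 2 intervals.
K = (Q₂/Q₁)^(1/2) = (159/328)^(1/2) = 0.696.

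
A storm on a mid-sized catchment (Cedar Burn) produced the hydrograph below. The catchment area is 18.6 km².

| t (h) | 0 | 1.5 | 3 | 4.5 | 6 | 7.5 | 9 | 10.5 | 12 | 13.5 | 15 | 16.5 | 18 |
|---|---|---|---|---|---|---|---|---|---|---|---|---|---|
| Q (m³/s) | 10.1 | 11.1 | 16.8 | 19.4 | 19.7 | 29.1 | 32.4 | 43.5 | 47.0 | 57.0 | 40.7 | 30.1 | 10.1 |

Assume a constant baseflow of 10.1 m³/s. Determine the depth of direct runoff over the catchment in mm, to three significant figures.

Direct runoff: 0.0, 1.0, 6.7, 9.3, 9.6, 19.0, 22.3, 33.4, 36.9, 46.9, 30.6, 20.0, 0.0 m³/s; ΣQ_DR = 235.7 m³/s.
V = ΣQ_DR · Δt = 235.7 × 5400 s = 1.273 × 10^6 m³.
Over A = 18.6 km², depth = V / A = 68.4 mm.

d ≈ 68.4 mm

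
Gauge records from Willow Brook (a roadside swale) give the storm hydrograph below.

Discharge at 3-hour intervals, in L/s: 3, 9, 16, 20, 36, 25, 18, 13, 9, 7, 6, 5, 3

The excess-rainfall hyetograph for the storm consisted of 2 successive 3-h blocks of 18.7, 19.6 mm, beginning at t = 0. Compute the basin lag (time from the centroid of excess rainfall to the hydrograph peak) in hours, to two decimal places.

Centroid of excess rainfall: t_c = Σ P_i·t̄_i / ΣP_i = 3.0352 h (block centres at 1.5, 4.5 h).
Hydrograph peak occurs at t = 12 h, so basin lag t_L = 12 − 3.0352 = 8.96 h.

t_L ≈ 8.96 h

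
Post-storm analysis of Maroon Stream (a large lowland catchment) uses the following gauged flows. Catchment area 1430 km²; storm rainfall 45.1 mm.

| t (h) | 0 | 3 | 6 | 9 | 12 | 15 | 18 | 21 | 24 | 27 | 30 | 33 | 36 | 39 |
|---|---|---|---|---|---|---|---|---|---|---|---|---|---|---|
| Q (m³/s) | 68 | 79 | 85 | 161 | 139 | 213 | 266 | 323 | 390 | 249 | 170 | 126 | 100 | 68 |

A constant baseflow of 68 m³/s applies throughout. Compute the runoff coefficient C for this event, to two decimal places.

ΣQ_DR = 1485 m³/s; V = ΣQ_DR·Δt = 1.604 × 10^7 m³.
Runoff depth d = V / A = 11.22 mm.
C = d / P = 11.22 / 45.1 = 0.25.

C ≈ 0.25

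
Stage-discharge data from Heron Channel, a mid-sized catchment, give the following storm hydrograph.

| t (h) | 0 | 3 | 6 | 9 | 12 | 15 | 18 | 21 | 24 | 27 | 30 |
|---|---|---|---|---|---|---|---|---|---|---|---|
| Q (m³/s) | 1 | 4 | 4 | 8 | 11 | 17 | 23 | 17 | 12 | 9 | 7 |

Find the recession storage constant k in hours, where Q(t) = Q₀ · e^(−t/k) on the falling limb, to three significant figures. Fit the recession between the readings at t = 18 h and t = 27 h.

On the falling limb, Q drops from 23 to 9 m³/s between t = 18 h and t = 27 h (Δt = 9 h).
k = −Δt / ln(Q₂/Q₁) = −9 / ln(9/23) = 9.59 h.

k ≈ 9.59 h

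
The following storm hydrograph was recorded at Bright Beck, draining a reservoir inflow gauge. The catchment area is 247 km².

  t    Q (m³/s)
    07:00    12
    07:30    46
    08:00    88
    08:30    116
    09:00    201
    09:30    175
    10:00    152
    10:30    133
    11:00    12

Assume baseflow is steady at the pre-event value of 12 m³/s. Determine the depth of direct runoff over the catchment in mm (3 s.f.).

d ≈ 6.03 mm

Direct runoff: 0.0, 34.0, 76.0, 104.0, 189.0, 163.0, 140.0, 121.0, 0.0 m³/s; ΣQ_DR = 827.0 m³/s.
V = ΣQ_DR · Δt = 827.0 × 1800 s = 1.489 × 10^6 m³.
Over A = 247 km², depth = V / A = 6.03 mm.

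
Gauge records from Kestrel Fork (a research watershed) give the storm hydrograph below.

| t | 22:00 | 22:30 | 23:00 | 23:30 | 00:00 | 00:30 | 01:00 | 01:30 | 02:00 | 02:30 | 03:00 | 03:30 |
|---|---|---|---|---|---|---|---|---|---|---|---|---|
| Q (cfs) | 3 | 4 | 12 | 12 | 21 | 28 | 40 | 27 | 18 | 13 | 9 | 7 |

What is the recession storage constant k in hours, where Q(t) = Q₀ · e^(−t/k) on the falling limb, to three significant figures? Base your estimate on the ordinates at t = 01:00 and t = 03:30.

k ≈ 1.43 h

On the falling limb, Q drops from 40 to 7 cfs between t = 01:00 and t = 03:30 (Δt = 2.5 h).
k = −Δt / ln(Q₂/Q₁) = −2.5 / ln(7/40) = 1.43 h.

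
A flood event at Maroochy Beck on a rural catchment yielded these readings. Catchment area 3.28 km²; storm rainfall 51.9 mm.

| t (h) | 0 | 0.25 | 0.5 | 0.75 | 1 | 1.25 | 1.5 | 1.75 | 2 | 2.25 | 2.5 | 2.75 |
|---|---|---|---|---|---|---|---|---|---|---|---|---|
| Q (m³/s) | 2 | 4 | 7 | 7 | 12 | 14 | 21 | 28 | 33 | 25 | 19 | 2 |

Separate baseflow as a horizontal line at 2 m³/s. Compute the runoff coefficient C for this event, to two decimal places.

ΣQ_DR = 150.0 m³/s; V = ΣQ_DR·Δt = 1.350 × 10^5 m³.
Runoff depth d = V / A = 41.16 mm.
C = d / P = 41.16 / 51.9 = 0.79.

C ≈ 0.79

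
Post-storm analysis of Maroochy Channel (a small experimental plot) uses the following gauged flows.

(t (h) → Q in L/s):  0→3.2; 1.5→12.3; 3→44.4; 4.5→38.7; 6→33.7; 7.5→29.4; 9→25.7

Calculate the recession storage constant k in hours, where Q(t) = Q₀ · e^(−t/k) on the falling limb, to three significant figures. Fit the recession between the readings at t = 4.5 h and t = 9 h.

On the falling limb, Q drops from 38.7 to 25.7 L/s between t = 4.5 h and t = 9 h (Δt = 4.5 h).
k = −Δt / ln(Q₂/Q₁) = −4.5 / ln(25.7/38.7) = 11.0 h.

k ≈ 11.0 h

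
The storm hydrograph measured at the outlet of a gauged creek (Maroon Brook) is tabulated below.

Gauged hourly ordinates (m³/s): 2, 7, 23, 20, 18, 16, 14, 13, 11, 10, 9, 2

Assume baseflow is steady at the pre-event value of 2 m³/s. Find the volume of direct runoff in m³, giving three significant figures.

Direct-runoff ordinates (Q − Q_b): 0.0, 5.0, 21.0, 18.0, 16.0, 14.0, 12.0, 11.0, 9.0, 8.0, 7.0, 0.0 m³/s.
ΣQ_DR = 121.0 m³/s.
With Δt = 1 h = 3600 s, V = ΣQ_DR · Δt = 121.0 × 3600 = 4.36 × 10^5 m³.

V ≈ 4.36 × 10^5 m³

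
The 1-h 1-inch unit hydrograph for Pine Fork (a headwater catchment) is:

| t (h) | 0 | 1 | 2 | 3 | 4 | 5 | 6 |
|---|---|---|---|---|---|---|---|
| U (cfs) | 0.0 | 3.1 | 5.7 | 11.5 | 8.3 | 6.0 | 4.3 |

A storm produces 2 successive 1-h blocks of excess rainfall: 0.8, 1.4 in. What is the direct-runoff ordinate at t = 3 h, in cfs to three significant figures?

By discrete convolution, Q_j = Σ (P_i / 1 in) · U_{j−i}.
At t = 3 h (j=3): Q = (0.8/1)·11.5 + (1.4/1)·5.7 = 17.2 cfs.

Q ≈ 17.2 cfs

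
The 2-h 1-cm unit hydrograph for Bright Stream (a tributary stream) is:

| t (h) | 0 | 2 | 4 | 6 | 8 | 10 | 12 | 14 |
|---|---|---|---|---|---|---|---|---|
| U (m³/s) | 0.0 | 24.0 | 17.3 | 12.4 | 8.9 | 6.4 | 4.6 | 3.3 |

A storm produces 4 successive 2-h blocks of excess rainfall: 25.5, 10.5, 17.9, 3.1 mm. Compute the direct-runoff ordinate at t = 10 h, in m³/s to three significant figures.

By discrete convolution, Q_j = Σ (P_i / 10 mm) · U_{j−i}.
At t = 10 h (j=5): Q = (25.5/10)·6.4 + (10.5/10)·8.9 + (17.9/10)·12.4 + (3.1/10)·17.3 = 53.2 m³/s.

Q ≈ 53.2 m³/s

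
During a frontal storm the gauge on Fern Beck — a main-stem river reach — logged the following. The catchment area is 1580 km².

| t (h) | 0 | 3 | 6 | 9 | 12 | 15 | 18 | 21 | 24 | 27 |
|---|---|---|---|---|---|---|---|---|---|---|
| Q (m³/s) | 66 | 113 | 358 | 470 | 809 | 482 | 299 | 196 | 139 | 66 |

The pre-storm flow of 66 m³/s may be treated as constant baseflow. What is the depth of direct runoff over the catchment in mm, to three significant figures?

d ≈ 16.0 mm

Direct runoff: 0.0, 47.0, 292.0, 404.0, 743.0, 416.0, 233.0, 130.0, 73.0, 0.0 m³/s; ΣQ_DR = 2338 m³/s.
V = ΣQ_DR · Δt = 2338 × 10800 s = 2.525 × 10^7 m³.
Over A = 1580 km², depth = V / A = 16.0 mm.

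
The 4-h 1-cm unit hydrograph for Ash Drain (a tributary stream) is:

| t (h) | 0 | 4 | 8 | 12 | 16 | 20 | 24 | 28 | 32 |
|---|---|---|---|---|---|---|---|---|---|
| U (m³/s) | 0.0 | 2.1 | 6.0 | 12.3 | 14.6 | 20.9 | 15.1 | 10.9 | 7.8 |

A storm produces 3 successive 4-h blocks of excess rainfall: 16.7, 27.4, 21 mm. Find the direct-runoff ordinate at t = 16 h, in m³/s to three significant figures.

Q ≈ 70.7 m³/s

By discrete convolution, Q_j = Σ (P_i / 10 mm) · U_{j−i}.
At t = 16 h (j=4): Q = (16.7/10)·14.6 + (27.4/10)·12.3 + (21/10)·6.0 = 70.7 m³/s.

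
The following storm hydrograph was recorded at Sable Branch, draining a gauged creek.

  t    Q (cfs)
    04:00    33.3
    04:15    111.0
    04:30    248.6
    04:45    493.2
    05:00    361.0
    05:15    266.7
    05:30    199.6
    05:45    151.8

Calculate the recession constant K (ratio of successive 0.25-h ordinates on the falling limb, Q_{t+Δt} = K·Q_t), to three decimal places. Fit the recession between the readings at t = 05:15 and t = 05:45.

K ≈ 0.754

Using the recession-limb readings at t = 05:15 and t = 05:45: Q falls from 266.7 to 151.8 cfs over 2 intervals.
K = (Q₂/Q₁)^(1/2) = (151.8/266.7)^(1/2) = 0.754.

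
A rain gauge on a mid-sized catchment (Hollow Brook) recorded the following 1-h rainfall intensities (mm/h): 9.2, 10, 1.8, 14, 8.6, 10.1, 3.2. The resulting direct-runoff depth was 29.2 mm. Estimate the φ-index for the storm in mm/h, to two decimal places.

φ ≈ 4.54 mm/h

Only the 5 blocks with intensity above φ contribute runoff: 9.2, 10, 14, 8.6, 10.1 mm/h.
Σ(I−φ)·Δt = d  ⇒  (9.2+10+14+8.6+10.1 − 5φ)·1 = 29.2
φ = (51.90 − 29.2/1) / 5 = 4.54 mm/h.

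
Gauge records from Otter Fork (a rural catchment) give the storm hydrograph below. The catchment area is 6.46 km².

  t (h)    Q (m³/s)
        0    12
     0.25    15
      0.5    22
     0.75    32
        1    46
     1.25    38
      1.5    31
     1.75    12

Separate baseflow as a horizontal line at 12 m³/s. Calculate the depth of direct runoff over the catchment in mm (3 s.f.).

d ≈ 15.6 mm

Direct runoff: 0.0, 3.0, 10.0, 20.0, 34.0, 26.0, 19.0, 0.0 m³/s; ΣQ_DR = 112.0 m³/s.
V = ΣQ_DR · Δt = 112.0 × 900 s = 1.008 × 10^5 m³.
Over A = 6.46 km², depth = V / A = 15.6 mm.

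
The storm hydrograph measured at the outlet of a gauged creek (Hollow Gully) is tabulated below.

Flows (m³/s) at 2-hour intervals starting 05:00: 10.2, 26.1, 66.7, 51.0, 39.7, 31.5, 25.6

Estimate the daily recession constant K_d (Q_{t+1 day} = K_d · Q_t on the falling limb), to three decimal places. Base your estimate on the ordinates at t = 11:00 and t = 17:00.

Between t = 11:00 and t = 17:00 the flow falls from 51.0 to 25.6 m³/s over 3×2 h = 6 h.
Per-interval ratio K = (25.6/51.0)^(1/3) = 0.7947; K_d = K^(24/2) = 0.063.

K_d ≈ 0.063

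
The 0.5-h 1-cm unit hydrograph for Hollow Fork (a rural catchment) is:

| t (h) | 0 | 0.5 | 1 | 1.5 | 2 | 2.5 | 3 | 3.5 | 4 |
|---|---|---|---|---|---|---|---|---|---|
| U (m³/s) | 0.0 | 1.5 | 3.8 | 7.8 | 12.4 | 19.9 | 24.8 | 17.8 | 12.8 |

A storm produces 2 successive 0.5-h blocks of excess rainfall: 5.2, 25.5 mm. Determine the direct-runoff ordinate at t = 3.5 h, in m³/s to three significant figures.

By discrete convolution, Q_j = Σ (P_i / 10 mm) · U_{j−i}.
At t = 3.5 h (j=7): Q = (5.2/10)·17.8 + (25.5/10)·24.8 = 72.5 m³/s.

Q ≈ 72.5 m³/s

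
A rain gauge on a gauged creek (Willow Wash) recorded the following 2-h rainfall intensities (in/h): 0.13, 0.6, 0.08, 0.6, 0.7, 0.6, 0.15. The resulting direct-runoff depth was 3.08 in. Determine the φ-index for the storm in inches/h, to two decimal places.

Only the 4 blocks with intensity above φ contribute runoff: 0.6, 0.6, 0.7, 0.6 in/h.
Σ(I−φ)·Δt = d  ⇒  (0.6+0.6+0.7+0.6 − 4φ)·2 = 3.08
φ = (2.500 − 3.08/2) / 4 = 0.24 in/h.

φ ≈ 0.24 in/h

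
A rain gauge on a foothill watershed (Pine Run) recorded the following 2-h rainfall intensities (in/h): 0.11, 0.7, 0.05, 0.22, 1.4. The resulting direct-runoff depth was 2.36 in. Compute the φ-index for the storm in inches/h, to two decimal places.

Only the 2 blocks with intensity above φ contribute runoff: 0.7, 1.4 in/h.
Σ(I−φ)·Δt = d  ⇒  (0.7+1.4 − 2φ)·2 = 2.36
φ = (2.100 − 2.36/2) / 2 = 0.46 in/h.

φ ≈ 0.46 in/h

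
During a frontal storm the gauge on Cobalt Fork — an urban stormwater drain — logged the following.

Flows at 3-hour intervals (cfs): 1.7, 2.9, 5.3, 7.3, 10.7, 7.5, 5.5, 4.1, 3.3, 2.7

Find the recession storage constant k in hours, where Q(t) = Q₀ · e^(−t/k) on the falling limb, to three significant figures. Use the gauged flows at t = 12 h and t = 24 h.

k ≈ 10.2 h

On the falling limb, Q drops from 10.7 to 3.3 cfs between t = 12 h and t = 24 h (Δt = 12 h).
k = −Δt / ln(Q₂/Q₁) = −12 / ln(3.3/10.7) = 10.2 h.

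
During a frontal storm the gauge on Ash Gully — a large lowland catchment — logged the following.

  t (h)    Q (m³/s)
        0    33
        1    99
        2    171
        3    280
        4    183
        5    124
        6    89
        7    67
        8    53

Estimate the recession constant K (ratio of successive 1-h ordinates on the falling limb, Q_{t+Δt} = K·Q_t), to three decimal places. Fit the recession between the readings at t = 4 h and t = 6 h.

Using the recession-limb readings at t = 4 h and t = 6 h: Q falls from 183 to 89 m³/s over 2 intervals.
K = (Q₂/Q₁)^(1/2) = (89/183)^(1/2) = 0.697.

K ≈ 0.697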